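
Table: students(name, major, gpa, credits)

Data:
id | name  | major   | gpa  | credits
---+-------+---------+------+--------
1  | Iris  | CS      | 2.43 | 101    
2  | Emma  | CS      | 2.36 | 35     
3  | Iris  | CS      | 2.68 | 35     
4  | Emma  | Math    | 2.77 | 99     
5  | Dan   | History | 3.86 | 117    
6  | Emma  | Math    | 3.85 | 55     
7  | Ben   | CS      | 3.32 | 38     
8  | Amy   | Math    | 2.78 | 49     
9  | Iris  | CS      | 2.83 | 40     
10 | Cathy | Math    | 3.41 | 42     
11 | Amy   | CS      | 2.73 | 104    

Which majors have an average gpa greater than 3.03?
SELECT major, AVG(gpa)
FROM students
GROUP BY major
HAVING AVG(gpa) > 3.03

Result:
  History: avg=3.86
  Math: avg=3.20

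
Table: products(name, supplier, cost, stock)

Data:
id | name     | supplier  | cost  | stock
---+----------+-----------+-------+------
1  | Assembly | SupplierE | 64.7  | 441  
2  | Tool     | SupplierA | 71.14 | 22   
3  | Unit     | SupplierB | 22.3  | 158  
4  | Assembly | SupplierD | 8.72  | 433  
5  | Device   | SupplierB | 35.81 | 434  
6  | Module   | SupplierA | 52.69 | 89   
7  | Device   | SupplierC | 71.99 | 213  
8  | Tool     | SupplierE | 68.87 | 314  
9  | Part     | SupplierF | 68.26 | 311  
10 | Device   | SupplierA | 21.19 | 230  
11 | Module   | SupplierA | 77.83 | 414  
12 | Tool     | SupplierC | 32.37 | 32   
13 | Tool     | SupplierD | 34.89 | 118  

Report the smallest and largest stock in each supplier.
SELECT supplier, MIN(stock), MAX(stock)
FROM products
GROUP BY supplier

Result:
  SupplierA: min=22, max=414
  SupplierB: min=158, max=434
  SupplierC: min=32, max=213
  SupplierD: min=118, max=433
  SupplierE: min=314, max=441
  SupplierF: min=311, max=311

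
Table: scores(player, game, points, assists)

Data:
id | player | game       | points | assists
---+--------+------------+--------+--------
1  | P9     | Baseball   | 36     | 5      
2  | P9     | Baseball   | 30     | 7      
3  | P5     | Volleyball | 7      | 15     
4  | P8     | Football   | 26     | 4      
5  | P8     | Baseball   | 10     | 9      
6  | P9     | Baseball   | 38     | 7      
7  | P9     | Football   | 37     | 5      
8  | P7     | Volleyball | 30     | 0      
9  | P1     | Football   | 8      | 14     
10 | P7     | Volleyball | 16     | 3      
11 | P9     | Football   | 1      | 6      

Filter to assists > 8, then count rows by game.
SELECT game, COUNT(*)
FROM scores
WHERE assists > 8
GROUP BY game

Note: WHERE filters rows before grouping.

Result:
  Baseball: 1
  Football: 1
  Volleyball: 1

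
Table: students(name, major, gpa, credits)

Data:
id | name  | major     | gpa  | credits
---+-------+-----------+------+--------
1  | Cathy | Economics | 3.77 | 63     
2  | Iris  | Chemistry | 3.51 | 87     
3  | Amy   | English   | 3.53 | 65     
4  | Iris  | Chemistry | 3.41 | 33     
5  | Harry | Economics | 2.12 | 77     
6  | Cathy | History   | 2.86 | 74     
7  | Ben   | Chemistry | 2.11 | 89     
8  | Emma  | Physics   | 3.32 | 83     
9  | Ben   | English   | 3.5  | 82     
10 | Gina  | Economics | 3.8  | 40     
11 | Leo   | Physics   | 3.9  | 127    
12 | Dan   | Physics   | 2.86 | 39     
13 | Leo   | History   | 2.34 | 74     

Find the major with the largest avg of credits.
SELECT major, AVG(credits) as val
FROM students
GROUP BY major
ORDER BY val DESC
LIMIT 1

Result: Physics with avg(credits) = 83.00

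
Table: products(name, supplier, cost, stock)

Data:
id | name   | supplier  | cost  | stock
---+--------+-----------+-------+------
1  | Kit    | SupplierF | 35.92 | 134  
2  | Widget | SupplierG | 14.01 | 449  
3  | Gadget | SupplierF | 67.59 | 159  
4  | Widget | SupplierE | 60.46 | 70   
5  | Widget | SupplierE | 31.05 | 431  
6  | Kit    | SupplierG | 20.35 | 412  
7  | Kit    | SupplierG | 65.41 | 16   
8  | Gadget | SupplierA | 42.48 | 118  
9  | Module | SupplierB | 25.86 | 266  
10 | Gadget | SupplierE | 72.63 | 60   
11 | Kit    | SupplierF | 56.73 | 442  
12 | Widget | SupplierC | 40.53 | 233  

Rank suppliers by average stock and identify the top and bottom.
SELECT supplier, AVG(stock)
FROM products
GROUP BY supplier
ORDER BY AVG(stock)

All groups:
  SupplierA: 118.00
  SupplierE: 187.00
  SupplierC: 233.00
  SupplierF: 245.00
  SupplierB: 266.00
  SupplierG: 292.33

Highest: SupplierG (292.33)
Lowest: SupplierA (118.00)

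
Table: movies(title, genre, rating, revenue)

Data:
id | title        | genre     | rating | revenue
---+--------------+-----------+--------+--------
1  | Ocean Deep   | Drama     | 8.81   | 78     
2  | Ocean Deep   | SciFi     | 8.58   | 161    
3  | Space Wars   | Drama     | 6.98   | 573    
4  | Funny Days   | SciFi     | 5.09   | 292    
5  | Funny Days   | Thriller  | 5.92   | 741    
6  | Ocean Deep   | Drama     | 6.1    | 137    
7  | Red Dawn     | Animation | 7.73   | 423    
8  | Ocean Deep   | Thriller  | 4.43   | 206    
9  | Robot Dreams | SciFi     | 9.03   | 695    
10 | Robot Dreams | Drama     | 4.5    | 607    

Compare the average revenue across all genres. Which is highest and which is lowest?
SELECT genre, AVG(revenue)
FROM movies
GROUP BY genre
ORDER BY AVG(revenue)

All groups:
  Drama: 348.75
  SciFi: 382.67
  Animation: 423.00
  Thriller: 473.50

Highest: Thriller (473.50)
Lowest: Drama (348.75)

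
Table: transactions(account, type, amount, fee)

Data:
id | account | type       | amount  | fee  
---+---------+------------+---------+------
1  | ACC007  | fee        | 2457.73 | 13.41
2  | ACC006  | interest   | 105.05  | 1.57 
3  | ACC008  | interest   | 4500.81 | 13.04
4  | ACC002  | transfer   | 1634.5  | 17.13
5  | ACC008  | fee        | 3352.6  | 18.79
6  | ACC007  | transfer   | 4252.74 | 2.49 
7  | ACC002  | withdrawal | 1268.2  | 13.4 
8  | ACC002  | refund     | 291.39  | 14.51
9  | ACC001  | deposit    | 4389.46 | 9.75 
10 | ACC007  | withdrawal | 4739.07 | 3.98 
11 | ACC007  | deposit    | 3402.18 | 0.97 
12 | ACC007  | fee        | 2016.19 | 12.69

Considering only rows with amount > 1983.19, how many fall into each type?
SELECT type, COUNT(*)
FROM transactions
WHERE amount > 1983.19
GROUP BY type

Note: WHERE filters rows before grouping.

Result:
  deposit: 2
  fee: 3
  interest: 1
  transfer: 1
  withdrawal: 1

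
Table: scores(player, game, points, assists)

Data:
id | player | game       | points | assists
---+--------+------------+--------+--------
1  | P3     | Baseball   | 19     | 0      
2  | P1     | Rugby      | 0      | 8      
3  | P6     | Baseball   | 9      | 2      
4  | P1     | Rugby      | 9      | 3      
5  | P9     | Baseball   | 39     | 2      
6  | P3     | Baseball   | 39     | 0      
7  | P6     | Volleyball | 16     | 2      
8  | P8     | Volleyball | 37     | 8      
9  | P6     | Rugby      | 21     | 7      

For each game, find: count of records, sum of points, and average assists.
SELECT game,
       COUNT(*) as cnt,
       SUM(points) as total_points,
       AVG(assists) as avg_assists
FROM scores
GROUP BY game

Result:
  Baseball: 4 records, 106 total points, 1.00 avg assists
  Rugby: 3 records, 30 total points, 6.00 avg assists
  Volleyball: 2 records, 53 total points, 5.00 avg assists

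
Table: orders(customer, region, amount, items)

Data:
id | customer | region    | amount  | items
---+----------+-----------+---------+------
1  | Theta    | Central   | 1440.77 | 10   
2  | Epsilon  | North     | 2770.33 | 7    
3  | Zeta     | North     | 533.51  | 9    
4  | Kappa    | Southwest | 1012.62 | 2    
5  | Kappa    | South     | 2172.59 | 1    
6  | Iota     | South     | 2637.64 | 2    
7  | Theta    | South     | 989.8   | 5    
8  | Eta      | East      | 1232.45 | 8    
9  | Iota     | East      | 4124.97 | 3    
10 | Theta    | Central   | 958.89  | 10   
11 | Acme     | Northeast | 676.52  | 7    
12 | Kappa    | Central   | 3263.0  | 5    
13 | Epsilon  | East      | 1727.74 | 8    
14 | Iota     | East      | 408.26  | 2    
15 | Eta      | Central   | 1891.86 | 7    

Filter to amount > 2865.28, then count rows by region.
SELECT region, COUNT(*)
FROM orders
WHERE amount > 2865.28
GROUP BY region

Note: WHERE filters rows before grouping.

Result:
  Central: 1
  East: 1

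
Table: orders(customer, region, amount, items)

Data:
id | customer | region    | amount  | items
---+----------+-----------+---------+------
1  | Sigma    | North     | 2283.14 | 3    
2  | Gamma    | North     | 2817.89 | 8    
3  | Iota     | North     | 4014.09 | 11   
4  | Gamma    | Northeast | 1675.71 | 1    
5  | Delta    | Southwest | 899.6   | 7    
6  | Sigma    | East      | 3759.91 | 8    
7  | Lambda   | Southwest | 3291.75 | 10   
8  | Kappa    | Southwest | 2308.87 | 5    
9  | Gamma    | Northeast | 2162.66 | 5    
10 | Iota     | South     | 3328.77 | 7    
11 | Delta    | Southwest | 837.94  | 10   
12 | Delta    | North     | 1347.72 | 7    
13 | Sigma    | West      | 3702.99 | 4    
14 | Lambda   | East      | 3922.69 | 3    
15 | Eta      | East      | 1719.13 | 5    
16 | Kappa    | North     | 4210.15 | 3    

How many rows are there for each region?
SELECT region, COUNT(*) as count
FROM orders
GROUP BY region

Result:
  East: 3
  North: 5
  Northeast: 2
  South: 1
  Southwest: 4
  West: 1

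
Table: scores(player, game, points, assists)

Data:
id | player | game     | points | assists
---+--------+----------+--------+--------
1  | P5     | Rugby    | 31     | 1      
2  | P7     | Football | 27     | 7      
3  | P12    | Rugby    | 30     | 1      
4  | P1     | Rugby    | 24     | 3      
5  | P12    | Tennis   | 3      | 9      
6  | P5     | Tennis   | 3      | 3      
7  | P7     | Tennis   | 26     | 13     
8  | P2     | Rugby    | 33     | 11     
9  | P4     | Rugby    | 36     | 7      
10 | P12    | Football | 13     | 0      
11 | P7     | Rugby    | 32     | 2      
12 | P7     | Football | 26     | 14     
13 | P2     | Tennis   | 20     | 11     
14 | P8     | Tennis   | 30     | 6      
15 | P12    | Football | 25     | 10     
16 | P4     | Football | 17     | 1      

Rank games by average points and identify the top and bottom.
SELECT game, AVG(points)
FROM scores
GROUP BY game
ORDER BY AVG(points)

All groups:
  Tennis: 16.40
  Football: 21.60
  Rugby: 31.00

Highest: Rugby (31.00)
Lowest: Tennis (16.40)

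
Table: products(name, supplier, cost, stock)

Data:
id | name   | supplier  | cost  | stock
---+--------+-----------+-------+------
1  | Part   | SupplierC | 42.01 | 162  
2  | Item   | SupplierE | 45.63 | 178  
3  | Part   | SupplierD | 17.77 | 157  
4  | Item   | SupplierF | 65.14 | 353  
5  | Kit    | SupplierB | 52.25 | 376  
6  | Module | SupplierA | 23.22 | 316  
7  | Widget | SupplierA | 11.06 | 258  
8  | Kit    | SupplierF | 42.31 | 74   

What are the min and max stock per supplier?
SELECT supplier, MIN(stock), MAX(stock)
FROM products
GROUP BY supplier

Result:
  SupplierA: min=258, max=316
  SupplierB: min=376, max=376
  SupplierC: min=162, max=162
  SupplierD: min=157, max=157
  SupplierE: min=178, max=178
  SupplierF: min=74, max=353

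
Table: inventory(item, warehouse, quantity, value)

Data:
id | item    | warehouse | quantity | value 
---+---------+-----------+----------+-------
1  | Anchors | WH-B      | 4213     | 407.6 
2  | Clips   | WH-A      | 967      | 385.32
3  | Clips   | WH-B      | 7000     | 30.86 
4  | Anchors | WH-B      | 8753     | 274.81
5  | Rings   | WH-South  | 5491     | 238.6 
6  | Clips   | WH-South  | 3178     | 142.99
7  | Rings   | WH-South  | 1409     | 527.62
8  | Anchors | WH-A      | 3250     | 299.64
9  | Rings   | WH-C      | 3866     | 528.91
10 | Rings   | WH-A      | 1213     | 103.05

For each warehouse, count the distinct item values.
SELECT warehouse, COUNT(DISTINCT item)
FROM inventory
GROUP BY warehouse

Result:
  WH-A: 3 distinct
  WH-B: 2 distinct
  WH-C: 1 distinct
  WH-South: 2 distinct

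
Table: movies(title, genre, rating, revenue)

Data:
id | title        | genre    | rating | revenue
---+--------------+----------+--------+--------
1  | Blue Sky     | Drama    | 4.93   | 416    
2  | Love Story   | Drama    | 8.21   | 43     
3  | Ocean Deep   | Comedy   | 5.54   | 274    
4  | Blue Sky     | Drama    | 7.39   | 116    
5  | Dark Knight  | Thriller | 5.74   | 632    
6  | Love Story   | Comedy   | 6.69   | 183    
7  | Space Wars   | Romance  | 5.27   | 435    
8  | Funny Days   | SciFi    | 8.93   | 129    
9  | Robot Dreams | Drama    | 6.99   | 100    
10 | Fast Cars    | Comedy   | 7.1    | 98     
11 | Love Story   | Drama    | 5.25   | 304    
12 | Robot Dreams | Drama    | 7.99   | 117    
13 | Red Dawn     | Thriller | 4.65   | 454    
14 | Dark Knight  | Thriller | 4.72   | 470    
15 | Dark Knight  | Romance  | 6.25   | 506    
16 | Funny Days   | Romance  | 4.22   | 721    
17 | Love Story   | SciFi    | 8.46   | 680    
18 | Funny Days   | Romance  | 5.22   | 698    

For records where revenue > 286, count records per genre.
SELECT genre, COUNT(*)
FROM movies
WHERE revenue > 286
GROUP BY genre

Note: WHERE filters rows before grouping.

Result:
  Drama: 2
  Romance: 4
  SciFi: 1
  Thriller: 3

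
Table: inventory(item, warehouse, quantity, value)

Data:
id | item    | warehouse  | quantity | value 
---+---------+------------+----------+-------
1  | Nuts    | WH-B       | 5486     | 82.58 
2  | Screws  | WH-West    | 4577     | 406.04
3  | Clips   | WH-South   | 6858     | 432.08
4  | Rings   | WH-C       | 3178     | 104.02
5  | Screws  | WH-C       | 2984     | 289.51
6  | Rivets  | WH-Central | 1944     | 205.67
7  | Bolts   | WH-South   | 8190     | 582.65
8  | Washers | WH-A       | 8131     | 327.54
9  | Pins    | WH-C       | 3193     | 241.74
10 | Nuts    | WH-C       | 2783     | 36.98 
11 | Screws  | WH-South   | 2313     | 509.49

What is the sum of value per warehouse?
SELECT warehouse, SUM(value) as result
FROM inventory
GROUP BY warehouse

Result:
  WH-A: 327.54
  WH-B: 82.58
  WH-C: 672.25
  WH-Central: 205.67
  WH-South: 1524.22
  WH-West: 406.04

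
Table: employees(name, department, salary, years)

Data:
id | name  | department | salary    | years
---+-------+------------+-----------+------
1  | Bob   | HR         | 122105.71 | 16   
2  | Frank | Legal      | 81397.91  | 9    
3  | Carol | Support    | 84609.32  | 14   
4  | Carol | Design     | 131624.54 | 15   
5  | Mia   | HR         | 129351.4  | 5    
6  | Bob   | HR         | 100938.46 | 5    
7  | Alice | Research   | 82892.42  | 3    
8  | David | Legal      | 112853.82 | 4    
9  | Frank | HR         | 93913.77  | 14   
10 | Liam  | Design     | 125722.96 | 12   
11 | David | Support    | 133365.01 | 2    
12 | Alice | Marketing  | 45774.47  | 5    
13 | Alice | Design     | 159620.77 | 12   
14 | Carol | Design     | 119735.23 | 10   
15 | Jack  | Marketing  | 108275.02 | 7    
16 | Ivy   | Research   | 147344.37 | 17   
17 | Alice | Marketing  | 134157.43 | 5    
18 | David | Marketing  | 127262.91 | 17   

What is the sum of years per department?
SELECT department, SUM(years) as result
FROM employees
GROUP BY department

Result:
  Design: 49
  HR: 40
  Legal: 13
  Marketing: 34
  Research: 20
  Support: 16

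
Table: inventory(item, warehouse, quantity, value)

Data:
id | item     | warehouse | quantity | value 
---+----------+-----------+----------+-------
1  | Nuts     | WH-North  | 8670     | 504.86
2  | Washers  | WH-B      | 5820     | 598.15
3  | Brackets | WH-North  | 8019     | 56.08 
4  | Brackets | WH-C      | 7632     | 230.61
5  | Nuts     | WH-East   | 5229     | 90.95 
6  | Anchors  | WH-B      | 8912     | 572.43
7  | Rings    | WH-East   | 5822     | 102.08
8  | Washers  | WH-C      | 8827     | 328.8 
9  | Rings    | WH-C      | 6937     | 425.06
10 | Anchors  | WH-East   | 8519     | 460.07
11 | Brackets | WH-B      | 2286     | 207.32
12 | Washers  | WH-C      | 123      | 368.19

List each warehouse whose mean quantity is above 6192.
SELECT warehouse, AVG(quantity)
FROM inventory
GROUP BY warehouse
HAVING AVG(quantity) > 6192

Result:
  WH-East: avg=6523.33
  WH-North: avg=8344.50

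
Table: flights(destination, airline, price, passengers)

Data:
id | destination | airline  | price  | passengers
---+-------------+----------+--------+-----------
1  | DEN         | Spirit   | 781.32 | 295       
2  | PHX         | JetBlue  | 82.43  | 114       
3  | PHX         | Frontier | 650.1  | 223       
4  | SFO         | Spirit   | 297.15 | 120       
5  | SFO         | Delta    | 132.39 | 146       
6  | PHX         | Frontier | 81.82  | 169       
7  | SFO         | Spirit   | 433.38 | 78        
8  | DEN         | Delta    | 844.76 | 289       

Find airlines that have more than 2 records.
SELECT airline, COUNT(*) as cnt
FROM flights
GROUP BY airline
HAVING COUNT(*) > 2

Result:
  Spirit: 3

Note: HAVING filters groups after aggregation, WHERE filters rows before.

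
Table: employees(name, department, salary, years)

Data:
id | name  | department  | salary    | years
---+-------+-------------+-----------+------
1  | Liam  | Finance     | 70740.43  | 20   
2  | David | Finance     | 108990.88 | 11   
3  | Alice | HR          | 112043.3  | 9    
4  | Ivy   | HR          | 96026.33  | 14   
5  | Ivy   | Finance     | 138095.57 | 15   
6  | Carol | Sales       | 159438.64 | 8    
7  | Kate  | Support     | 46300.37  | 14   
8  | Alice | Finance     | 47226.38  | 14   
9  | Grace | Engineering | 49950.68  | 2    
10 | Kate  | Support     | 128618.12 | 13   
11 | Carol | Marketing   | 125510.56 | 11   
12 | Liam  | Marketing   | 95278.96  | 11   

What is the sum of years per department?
SELECT department, SUM(years) as result
FROM employees
GROUP BY department

Result:
  Engineering: 2
  Finance: 60
  HR: 23
  Marketing: 22
  Sales: 8
  Support: 27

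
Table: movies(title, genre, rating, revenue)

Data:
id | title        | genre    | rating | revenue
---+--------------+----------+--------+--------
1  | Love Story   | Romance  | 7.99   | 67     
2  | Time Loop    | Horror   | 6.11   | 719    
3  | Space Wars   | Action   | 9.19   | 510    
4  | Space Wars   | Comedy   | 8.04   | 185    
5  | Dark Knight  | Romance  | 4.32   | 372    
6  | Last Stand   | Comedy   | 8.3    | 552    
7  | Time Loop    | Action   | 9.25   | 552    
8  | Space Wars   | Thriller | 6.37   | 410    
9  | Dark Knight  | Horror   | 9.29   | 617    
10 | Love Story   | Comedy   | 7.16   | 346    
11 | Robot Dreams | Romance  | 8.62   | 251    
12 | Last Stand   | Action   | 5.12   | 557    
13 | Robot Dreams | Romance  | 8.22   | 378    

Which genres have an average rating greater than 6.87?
SELECT genre, AVG(rating)
FROM movies
GROUP BY genre
HAVING AVG(rating) > 6.87

Result:
  Action: avg=7.85
  Comedy: avg=7.83
  Horror: avg=7.70
  Romance: avg=7.29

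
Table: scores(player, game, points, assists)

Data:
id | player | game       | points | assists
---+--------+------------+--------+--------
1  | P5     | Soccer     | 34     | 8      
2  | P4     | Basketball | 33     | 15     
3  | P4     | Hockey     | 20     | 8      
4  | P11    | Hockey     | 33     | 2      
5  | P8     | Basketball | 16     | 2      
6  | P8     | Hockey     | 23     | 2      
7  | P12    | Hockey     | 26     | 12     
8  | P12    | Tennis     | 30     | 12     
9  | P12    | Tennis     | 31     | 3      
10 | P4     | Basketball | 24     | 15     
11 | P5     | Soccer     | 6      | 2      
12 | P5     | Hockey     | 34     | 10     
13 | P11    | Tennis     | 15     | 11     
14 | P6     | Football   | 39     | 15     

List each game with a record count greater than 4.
SELECT game, COUNT(*) as cnt
FROM scores
GROUP BY game
HAVING COUNT(*) > 4

Result:
  Hockey: 5

Note: HAVING filters groups after aggregation, WHERE filters rows before.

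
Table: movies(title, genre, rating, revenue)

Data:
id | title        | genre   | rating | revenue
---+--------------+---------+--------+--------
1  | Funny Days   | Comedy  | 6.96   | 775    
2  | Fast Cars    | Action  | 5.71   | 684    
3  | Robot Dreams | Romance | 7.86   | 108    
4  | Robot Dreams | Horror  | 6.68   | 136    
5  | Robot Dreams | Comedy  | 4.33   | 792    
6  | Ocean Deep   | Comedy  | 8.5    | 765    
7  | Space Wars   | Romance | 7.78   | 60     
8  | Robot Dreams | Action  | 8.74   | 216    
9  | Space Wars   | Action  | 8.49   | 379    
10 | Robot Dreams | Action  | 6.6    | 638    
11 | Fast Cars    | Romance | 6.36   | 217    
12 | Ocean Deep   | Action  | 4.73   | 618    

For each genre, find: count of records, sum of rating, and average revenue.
SELECT genre,
       COUNT(*) as cnt,
       SUM(rating) as total_rating,
       AVG(revenue) as avg_revenue
FROM movies
GROUP BY genre

Result:
  Action: 5 records, 34.27 total rating, 507.00 avg revenue
  Comedy: 3 records, 19.79 total rating, 777.33 avg revenue
  Horror: 1 records, 6.68 total rating, 136.00 avg revenue
  Romance: 3 records, 22.00 total rating, 128.33 avg revenue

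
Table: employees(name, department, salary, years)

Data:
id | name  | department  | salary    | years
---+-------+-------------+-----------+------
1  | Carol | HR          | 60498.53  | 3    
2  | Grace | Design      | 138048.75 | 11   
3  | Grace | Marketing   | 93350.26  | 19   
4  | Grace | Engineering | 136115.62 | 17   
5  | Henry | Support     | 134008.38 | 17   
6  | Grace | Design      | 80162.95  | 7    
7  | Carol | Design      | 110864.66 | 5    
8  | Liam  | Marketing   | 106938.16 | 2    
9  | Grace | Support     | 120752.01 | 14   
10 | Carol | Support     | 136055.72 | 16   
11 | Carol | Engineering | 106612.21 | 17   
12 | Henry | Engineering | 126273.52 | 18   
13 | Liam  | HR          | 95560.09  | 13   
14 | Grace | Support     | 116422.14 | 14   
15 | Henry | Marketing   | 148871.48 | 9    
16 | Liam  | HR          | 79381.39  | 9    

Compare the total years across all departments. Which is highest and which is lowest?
SELECT department, SUM(years)
FROM employees
GROUP BY department
ORDER BY SUM(years)

All groups:
  Design: 23
  HR: 25
  Marketing: 30
  Engineering: 52
  Support: 61

Highest: Support (61)
Lowest: Design (23)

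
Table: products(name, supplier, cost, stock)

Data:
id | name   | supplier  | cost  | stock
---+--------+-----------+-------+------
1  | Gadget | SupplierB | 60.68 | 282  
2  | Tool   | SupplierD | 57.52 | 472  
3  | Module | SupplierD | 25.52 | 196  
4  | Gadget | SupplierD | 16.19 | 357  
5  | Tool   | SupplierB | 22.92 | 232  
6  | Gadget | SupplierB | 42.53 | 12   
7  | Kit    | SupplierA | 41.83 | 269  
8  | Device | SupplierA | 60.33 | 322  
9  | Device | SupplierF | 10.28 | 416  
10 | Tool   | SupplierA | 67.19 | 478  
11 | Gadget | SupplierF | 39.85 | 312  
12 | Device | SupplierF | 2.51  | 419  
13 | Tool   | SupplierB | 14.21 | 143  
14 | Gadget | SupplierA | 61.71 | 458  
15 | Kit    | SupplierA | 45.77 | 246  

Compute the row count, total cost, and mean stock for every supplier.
SELECT supplier,
       COUNT(*) as cnt,
       SUM(cost) as total_cost,
       AVG(stock) as avg_stock
FROM products
GROUP BY supplier

Result:
  SupplierA: 5 records, 276.83 total cost, 354.60 avg stock
  SupplierB: 4 records, 140.34 total cost, 167.25 avg stock
  SupplierD: 3 records, 99.23 total cost, 341.67 avg stock
  SupplierF: 3 records, 52.64 total cost, 382.33 avg stock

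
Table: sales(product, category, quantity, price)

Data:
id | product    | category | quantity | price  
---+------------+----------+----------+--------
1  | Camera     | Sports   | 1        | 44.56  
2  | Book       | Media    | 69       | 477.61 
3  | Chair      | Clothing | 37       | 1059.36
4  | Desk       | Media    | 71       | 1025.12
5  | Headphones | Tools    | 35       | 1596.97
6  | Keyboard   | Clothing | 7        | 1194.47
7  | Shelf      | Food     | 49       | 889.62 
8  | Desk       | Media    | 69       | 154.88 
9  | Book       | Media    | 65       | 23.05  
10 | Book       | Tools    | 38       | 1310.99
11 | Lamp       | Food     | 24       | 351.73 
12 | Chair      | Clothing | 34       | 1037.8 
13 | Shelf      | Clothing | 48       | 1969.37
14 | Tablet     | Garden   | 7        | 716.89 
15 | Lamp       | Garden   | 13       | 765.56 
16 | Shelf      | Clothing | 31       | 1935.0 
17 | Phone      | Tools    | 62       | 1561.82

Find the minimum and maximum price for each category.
SELECT category, MIN(price), MAX(price)
FROM sales
GROUP BY category

Result:
  Clothing: min=1037.80, max=1969.37
  Food: min=351.73, max=889.62
  Garden: min=716.89, max=765.56
  Media: min=23.05, max=1025.12
  Sports: min=44.56, max=44.56
  Tools: min=1310.99, max=1596.97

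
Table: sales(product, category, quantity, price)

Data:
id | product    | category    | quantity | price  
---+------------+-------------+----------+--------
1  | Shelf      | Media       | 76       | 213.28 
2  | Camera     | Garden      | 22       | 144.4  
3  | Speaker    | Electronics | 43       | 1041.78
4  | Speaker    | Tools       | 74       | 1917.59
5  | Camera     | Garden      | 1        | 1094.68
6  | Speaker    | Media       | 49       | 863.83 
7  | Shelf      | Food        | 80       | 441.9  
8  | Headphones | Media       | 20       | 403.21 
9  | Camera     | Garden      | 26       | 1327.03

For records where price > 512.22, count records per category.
SELECT category, COUNT(*)
FROM sales
WHERE price > 512.22
GROUP BY category

Note: WHERE filters rows before grouping.

Result:
  Electronics: 1
  Garden: 2
  Media: 1
  Tools: 1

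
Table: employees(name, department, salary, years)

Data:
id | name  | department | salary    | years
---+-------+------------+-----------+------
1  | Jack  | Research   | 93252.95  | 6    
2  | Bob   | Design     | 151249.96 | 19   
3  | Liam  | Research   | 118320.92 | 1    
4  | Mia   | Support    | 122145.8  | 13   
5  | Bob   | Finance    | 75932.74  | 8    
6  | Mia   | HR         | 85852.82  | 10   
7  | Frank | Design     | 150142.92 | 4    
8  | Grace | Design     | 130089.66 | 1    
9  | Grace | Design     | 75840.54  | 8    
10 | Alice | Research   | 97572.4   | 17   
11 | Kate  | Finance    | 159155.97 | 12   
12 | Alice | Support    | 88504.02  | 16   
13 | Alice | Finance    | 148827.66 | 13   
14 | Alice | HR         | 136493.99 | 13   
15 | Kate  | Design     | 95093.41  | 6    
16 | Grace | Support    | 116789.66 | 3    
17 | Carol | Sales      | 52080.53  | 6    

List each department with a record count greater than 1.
SELECT department, COUNT(*) as cnt
FROM employees
GROUP BY department
HAVING COUNT(*) > 1

Result:
  Design: 5
  Finance: 3
  HR: 2
  Research: 3
  Support: 3

Note: HAVING filters groups after aggregation, WHERE filters rows before.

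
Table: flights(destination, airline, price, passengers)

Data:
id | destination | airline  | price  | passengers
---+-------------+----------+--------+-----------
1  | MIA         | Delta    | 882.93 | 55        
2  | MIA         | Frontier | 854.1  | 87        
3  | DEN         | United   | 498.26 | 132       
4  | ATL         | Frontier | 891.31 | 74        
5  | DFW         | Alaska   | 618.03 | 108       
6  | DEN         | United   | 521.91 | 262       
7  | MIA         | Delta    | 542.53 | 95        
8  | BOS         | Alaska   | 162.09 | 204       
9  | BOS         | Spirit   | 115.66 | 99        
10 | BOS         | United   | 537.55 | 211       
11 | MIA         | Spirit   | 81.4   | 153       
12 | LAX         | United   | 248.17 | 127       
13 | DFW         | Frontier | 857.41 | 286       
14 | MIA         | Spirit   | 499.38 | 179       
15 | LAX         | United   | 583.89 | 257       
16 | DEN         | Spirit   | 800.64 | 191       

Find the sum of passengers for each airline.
SELECT airline, SUM(passengers) as result
FROM flights
GROUP BY airline

Result:
  Alaska: 312
  Delta: 150
  Frontier: 447
  Spirit: 622
  United: 989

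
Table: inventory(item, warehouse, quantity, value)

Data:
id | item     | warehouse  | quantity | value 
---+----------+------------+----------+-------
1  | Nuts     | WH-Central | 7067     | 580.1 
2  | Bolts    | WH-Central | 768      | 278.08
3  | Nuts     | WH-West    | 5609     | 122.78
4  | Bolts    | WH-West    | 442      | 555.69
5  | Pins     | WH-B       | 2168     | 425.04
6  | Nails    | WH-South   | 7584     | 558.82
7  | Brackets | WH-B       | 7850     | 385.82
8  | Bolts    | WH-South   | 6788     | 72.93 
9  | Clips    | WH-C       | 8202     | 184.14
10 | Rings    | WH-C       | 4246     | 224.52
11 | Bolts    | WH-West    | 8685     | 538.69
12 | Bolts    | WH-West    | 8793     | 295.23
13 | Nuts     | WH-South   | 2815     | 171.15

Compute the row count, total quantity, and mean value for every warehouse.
SELECT warehouse,
       COUNT(*) as cnt,
       SUM(quantity) as total_quantity,
       AVG(value) as avg_value
FROM inventory
GROUP BY warehouse

Result:
  WH-B: 2 records, 10018 total quantity, 405.43 avg value
  WH-C: 2 records, 12448 total quantity, 204.33 avg value
  WH-Central: 2 records, 7835 total quantity, 429.09 avg value
  WH-South: 3 records, 17187 total quantity, 267.63 avg value
  WH-West: 4 records, 23529 total quantity, 378.10 avg value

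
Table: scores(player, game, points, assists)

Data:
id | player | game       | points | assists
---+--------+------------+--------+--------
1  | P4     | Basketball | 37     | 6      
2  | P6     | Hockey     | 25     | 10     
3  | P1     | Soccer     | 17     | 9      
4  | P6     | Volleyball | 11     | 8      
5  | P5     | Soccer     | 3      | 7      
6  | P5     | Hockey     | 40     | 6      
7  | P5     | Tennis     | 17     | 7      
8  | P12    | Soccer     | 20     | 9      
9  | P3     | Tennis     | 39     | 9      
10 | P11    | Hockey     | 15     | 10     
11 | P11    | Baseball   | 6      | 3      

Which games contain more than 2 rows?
SELECT game, COUNT(*) as cnt
FROM scores
GROUP BY game
HAVING COUNT(*) > 2

Result:
  Hockey: 3
  Soccer: 3

Note: HAVING filters groups after aggregation, WHERE filters rows before.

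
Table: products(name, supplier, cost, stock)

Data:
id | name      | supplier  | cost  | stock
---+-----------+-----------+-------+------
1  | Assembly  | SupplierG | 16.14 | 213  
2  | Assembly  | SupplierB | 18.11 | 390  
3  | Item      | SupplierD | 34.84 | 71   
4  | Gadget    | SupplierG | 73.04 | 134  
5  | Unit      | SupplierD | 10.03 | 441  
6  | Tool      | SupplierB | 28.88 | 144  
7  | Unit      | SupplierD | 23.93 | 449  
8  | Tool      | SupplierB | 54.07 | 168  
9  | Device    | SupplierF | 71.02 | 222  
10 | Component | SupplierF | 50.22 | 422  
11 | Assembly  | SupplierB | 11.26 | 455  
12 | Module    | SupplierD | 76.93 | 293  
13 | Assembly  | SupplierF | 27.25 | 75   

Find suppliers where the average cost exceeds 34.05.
SELECT supplier, AVG(cost)
FROM products
GROUP BY supplier
HAVING AVG(cost) > 34.05

Result:
  SupplierD: avg=36.43
  SupplierF: avg=49.50
  SupplierG: avg=44.59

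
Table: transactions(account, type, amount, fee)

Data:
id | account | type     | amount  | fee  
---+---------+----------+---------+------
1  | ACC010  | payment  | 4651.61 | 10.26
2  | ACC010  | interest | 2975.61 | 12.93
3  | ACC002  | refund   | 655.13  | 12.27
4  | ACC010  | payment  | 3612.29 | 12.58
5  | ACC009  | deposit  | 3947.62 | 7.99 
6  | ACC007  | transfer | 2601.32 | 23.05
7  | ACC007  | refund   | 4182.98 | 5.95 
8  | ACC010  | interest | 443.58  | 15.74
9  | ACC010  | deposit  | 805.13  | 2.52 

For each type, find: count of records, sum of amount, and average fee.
SELECT type,
       COUNT(*) as cnt,
       SUM(amount) as total_amount,
       AVG(fee) as avg_fee
FROM transactions
GROUP BY type

Result:
  deposit: 2 records, 4752.75 total amount, 5.26 avg fee
  interest: 2 records, 3419.19 total amount, 14.34 avg fee
  payment: 2 records, 8263.90 total amount, 11.42 avg fee
  refund: 2 records, 4838.11 total amount, 9.11 avg fee
  transfer: 1 records, 2601.32 total amount, 23.05 avg fee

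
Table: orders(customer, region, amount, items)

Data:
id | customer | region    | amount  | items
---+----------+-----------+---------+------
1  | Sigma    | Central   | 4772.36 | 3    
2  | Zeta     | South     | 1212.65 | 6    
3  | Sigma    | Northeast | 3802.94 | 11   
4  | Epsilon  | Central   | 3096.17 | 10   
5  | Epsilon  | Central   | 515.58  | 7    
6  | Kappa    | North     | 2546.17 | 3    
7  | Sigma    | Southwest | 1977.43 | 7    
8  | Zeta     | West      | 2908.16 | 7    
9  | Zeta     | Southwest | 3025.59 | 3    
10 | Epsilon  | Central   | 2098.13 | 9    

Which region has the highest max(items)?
SELECT region, MAX(items) as val
FROM orders
GROUP BY region
ORDER BY val DESC
LIMIT 1

Result: Northeast with max(items) = 11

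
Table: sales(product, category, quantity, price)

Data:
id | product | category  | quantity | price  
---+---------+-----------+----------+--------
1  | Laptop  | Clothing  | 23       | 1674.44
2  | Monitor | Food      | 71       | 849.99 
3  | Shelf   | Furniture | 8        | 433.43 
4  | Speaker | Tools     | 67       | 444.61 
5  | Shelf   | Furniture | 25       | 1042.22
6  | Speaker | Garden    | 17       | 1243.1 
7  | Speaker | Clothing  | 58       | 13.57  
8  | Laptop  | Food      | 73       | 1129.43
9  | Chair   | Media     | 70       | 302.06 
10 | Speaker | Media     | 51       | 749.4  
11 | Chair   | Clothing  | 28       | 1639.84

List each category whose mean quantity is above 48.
SELECT category, AVG(quantity)
FROM sales
GROUP BY category
HAVING AVG(quantity) > 48

Result:
  Food: avg=72.00
  Media: avg=60.50
  Tools: avg=67.00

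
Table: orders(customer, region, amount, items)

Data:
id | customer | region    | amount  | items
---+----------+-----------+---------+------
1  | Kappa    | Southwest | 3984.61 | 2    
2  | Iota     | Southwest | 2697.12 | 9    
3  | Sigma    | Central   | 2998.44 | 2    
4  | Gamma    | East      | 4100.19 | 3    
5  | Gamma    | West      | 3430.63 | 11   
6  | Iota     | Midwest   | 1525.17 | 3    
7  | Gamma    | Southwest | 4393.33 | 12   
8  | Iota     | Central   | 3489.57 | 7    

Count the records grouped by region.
SELECT region, COUNT(*) as count
FROM orders
GROUP BY region

Result:
  Central: 2
  East: 1
  Midwest: 1
  Southwest: 3
  West: 1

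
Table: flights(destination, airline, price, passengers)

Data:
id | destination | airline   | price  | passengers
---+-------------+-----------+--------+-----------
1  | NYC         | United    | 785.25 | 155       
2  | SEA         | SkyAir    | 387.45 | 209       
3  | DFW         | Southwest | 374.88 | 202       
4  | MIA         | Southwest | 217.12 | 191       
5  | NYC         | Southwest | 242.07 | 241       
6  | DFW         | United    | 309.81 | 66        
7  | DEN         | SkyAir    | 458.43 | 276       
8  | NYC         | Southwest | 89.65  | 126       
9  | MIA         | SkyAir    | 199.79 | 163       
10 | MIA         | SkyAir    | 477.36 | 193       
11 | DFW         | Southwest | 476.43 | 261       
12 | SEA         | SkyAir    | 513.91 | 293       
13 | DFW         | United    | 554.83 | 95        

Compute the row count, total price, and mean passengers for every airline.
SELECT airline,
       COUNT(*) as cnt,
       SUM(price) as total_price,
       AVG(passengers) as avg_passengers
FROM flights
GROUP BY airline

Result:
  SkyAir: 5 records, 2036.94 total price, 226.80 avg passengers
  Southwest: 5 records, 1400.15 total price, 204.20 avg passengers
  United: 3 records, 1649.89 total price, 105.33 avg passengers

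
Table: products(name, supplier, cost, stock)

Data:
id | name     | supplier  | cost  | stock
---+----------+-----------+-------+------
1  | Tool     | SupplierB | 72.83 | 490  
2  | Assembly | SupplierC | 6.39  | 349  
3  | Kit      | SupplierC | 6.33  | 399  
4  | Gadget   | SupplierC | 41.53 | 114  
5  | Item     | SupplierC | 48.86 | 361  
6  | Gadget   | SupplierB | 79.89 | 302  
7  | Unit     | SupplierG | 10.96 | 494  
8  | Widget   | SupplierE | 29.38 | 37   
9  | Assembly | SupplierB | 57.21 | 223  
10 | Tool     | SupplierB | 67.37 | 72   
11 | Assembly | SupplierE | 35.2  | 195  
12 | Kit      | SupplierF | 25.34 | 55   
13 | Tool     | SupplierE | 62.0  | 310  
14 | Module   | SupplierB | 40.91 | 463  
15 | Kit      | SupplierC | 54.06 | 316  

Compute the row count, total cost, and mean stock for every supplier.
SELECT supplier,
       COUNT(*) as cnt,
       SUM(cost) as total_cost,
       AVG(stock) as avg_stock
FROM products
GROUP BY supplier

Result:
  SupplierB: 5 records, 318.21 total cost, 310.00 avg stock
  SupplierC: 5 records, 157.17 total cost, 307.80 avg stock
  SupplierE: 3 records, 126.58 total cost, 180.67 avg stock
  SupplierF: 1 records, 25.34 total cost, 55.00 avg stock
  SupplierG: 1 records, 10.96 total cost, 494.00 avg stock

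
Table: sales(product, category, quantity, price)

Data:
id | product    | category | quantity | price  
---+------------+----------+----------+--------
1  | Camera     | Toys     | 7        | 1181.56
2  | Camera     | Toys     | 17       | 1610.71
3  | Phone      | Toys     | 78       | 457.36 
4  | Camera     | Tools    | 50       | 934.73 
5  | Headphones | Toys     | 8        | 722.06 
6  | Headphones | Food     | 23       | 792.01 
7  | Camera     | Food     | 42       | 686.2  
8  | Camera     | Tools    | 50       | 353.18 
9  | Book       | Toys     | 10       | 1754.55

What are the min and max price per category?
SELECT category, MIN(price), MAX(price)
FROM sales
GROUP BY category

Result:
  Food: min=686.20, max=792.01
  Tools: min=353.18, max=934.73
  Toys: min=457.36, max=1754.55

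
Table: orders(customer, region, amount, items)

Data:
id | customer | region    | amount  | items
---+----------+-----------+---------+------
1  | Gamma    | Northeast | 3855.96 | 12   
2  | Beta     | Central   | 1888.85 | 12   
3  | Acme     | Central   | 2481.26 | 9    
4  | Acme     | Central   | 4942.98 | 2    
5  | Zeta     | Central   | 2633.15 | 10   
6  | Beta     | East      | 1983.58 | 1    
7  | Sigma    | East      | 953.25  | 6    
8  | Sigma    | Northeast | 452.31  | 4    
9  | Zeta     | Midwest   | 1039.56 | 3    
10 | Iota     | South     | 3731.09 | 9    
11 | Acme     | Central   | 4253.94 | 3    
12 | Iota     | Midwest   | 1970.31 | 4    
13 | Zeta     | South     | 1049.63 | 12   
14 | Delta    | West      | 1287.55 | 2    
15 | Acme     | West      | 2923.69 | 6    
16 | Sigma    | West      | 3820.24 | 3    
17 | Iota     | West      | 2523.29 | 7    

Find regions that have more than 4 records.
SELECT region, COUNT(*) as cnt
FROM orders
GROUP BY region
HAVING COUNT(*) > 4

Result:
  Central: 5

Note: HAVING filters groups after aggregation, WHERE filters rows before.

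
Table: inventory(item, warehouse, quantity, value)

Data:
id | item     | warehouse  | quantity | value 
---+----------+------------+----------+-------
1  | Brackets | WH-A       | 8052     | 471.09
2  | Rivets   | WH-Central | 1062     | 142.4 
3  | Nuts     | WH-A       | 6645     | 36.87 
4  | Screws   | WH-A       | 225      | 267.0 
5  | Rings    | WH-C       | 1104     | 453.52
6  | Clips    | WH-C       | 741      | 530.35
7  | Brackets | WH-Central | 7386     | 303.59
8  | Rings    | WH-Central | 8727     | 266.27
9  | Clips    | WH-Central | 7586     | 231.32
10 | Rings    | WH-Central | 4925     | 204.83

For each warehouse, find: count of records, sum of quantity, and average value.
SELECT warehouse,
       COUNT(*) as cnt,
       SUM(quantity) as total_quantity,
       AVG(value) as avg_value
FROM inventory
GROUP BY warehouse

Result:
  WH-A: 3 records, 14922 total quantity, 258.32 avg value
  WH-C: 2 records, 1845 total quantity, 491.94 avg value
  WH-Central: 5 records, 29686 total quantity, 229.68 avg value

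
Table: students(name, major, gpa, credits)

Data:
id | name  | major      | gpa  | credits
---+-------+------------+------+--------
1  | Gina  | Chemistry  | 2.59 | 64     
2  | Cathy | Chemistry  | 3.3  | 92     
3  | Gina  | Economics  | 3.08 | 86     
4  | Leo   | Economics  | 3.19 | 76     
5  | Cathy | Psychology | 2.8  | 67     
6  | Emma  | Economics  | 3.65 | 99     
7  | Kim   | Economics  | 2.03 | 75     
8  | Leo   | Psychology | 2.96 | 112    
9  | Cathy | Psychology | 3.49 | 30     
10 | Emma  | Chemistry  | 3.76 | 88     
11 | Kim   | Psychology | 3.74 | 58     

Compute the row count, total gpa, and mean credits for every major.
SELECT major,
       COUNT(*) as cnt,
       SUM(gpa) as total_gpa,
       AVG(credits) as avg_credits
FROM students
GROUP BY major

Result:
  Chemistry: 3 records, 9.65 total gpa, 81.33 avg credits
  Economics: 4 records, 11.95 total gpa, 84.00 avg credits
  Psychology: 4 records, 12.99 total gpa, 66.75 avg credits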